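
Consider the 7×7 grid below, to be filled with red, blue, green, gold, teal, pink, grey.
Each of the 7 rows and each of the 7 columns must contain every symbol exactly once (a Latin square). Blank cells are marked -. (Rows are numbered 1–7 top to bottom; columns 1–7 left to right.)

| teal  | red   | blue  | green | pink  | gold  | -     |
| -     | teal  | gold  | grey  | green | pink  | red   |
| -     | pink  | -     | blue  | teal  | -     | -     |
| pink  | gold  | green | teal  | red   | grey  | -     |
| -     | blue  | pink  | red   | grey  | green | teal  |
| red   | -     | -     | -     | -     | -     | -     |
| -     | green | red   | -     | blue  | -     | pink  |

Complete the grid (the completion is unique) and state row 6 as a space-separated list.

red grey teal pink gold blue green

Row 6, column 2: row 6 has {red} and column 2 has {red, blue, green, gold, teal, pink}, leaving only grey.
Row 6, column 3: row 6 has {red, grey} and column 3 has {red, blue, green, gold, pink}, leaving only teal.
Row 6, column 5: row 6 has {red, teal, grey} and column 5 has {red, blue, green, teal, pink, grey}, leaving only gold.
Row 6, column 4: row 6 has {red, gold, teal, grey} and column 4 has {red, blue, green, teal, grey}, leaving only pink.
Row 6, column 6: row 6 has {red, gold, teal, pink, grey} and column 6 has {green, gold, pink, grey}, leaving only blue.
Row 6, column 7: row 6 has {red, blue, gold, teal, pink, grey} and column 7 has {red, teal, pink}, leaving only green.
So row 6 reads: red grey teal pink gold blue green.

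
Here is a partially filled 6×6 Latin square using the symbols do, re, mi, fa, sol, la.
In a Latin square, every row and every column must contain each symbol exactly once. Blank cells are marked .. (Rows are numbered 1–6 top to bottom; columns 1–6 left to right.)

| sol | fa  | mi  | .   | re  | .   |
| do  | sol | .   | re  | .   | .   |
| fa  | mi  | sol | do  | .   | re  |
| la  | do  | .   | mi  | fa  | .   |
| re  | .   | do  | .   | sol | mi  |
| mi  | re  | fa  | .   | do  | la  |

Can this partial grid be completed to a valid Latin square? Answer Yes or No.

Yes

No row or column among the givens repeats a symbol, and propagating forced cells runs into no contradiction.
One valid completion exists (for instance, sol fa mi la re do / do sol la re mi fa / fa mi sol do la re / la do re mi fa sol / re la do fa sol mi / mi re fa sol do la).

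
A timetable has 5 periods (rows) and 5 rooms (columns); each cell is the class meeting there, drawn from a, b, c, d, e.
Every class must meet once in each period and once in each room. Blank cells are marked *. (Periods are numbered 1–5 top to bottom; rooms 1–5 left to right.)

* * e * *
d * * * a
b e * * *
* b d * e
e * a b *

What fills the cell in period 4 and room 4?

c

Period 2, room 2: period 2 has {a, d} and room 2 has {b, e}, leaving only c.
Period 2, room 3: period 2 has {a, c, d} and room 3 has {a, d, e}, leaving only b.
Period 2, room 4: period 2 has {a, b, c, d} and room 4 has {b}, leaving only e.
Period 3, room 3: period 3 has {b, e} and room 3 has {a, b, d, e}, leaving only c.
Period 3, room 5: period 3 has {b, c, e} and room 5 has {a, e}, leaving only d.
Period 3, room 4: period 3 has {b, c, d, e} and room 4 has {b, e}, leaving only a.
Period 4 already has {b, d, e} and room 4 already has {a, b, e}, so period 4, room 4 must be c.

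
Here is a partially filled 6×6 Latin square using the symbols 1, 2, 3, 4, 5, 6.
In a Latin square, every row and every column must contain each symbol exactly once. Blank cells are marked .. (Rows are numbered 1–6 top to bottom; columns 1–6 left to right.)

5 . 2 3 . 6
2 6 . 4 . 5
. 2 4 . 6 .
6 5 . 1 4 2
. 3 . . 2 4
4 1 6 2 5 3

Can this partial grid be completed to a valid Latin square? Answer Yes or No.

Yes

No row or column among the givens repeats a symbol, and propagating forced cells runs into no contradiction.
One valid completion exists (for instance, 5 4 2 3 1 6 / 2 6 1 4 3 5 / 3 2 4 5 6 1 / 6 5 3 1 4 2 / 1 3 5 6 2 4 / 4 1 6 2 5 3).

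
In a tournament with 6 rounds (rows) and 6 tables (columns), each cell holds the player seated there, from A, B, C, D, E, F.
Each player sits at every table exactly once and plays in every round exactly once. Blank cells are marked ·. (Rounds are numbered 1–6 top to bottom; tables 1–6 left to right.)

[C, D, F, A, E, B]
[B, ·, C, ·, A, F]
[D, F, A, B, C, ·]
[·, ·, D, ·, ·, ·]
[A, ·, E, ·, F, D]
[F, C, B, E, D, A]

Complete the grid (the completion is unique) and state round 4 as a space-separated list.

E A D F B C

Round 4, table 1: round 4 has {D} and table 1 has {A, B, C, D, F}, leaving only E.
Round 4, table 5: round 4 has {D, E} and table 5 has {A, C, D, E, F}, leaving only B.
Round 4, table 2: round 4 has {B, D, E} and table 2 has {C, D, F}, leaving only A.
Round 4, table 6: round 4 has {A, B, D, E} and table 6 has {A, B, D, F}, leaving only C.
Round 4, table 4: round 4 has {A, B, C, D, E} and table 4 has {A, B, E}, leaving only F.
So round 4 reads: E A D F B C.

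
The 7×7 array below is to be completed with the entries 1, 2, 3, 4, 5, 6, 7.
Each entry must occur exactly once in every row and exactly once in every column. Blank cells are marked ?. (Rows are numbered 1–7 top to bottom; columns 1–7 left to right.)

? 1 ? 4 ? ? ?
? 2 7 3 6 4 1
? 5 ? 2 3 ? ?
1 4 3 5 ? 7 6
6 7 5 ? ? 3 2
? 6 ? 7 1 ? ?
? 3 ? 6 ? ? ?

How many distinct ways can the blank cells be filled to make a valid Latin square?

12

Row 1, column 1: eliminating its row and column leaves {2, 3, 5, 7}.
Row 1, column 3: eliminating its row and column leaves {2, 6}.
Row 1, column 5: eliminating its row and column leaves {2, 5, 7}.
Row 1, column 6: eliminating its row and column leaves {2, 5, 6}.
Row 1, column 7: eliminating its row and column leaves {3, 5, 7}.
Row 2, column 1: eliminating its row and column leaves {5}.
Row 3, column 1: eliminating its row and column leaves {4, 7}.
Row 3, column 3: eliminating its row and column leaves {1, 4, 6}.
Row 3, column 6: eliminating its row and column leaves {1, 6}.
Row 3, column 7: eliminating its row and column leaves {4, 7}.
Row 4, column 5: eliminating its row and column leaves {2}.
Row 5, column 4: eliminating its row and column leaves {1}.
Row 5, column 5: eliminating its row and column leaves {4}.
Row 6, column 1: eliminating its row and column leaves {2, 3, 4, 5}.
Row 6, column 3: eliminating its row and column leaves {2, 4}.
Row 6, column 6: eliminating its row and column leaves {2, 5}.
Row 6, column 7: eliminating its row and column leaves {3, 4, 5}.
Row 7, column 1: eliminating its row and column leaves {2, 4, 5, 7}.
Row 7, column 3: eliminating its row and column leaves {1, 2, 4}.
Row 7, column 5: eliminating its row and column leaves {2, 4, 5, 7}.
Row 7, column 6: eliminating its row and column leaves {1, 2, 5}.
Row 7, column 7: eliminating its row and column leaves {4, 5, 7}.
Enumerating the assignments across these blanks that avoid any row or column repeat gives 12 completions.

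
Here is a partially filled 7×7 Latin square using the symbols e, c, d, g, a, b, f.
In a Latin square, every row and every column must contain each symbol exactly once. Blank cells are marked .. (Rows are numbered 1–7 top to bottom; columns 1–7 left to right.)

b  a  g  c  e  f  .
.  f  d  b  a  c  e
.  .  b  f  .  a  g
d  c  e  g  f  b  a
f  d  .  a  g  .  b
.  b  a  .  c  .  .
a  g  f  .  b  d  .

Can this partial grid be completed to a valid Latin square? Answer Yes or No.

Yes

No row or column among the givens repeats a symbol, and propagating forced cells runs into no contradiction.
One valid completion exists (for instance, b a g c e f d / g f d b a c e / c e b f d a g / d c e g f b a / f d c a g e b / e b a d c g f / a g f e b d c).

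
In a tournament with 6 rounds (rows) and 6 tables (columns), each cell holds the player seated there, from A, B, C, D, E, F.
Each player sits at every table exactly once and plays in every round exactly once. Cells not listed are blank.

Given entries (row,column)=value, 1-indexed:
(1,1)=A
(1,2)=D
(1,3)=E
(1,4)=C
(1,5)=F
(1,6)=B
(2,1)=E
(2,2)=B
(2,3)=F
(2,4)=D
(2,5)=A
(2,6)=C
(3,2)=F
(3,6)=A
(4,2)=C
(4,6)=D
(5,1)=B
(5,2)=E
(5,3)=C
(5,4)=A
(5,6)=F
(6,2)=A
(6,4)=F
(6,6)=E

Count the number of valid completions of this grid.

Round 3, table 1: eliminating its round and table leaves {C, D}.
Round 3, table 3: eliminating its round and table leaves {B, D}.
Round 3, table 4: eliminating its round and table leaves {B, E}.
Round 3, table 5: eliminating its round and table leaves {B, C, D, E}.
Round 4, table 1: eliminating its round and table leaves {F}.
Round 4, table 3: eliminating its round and table leaves {A, B}.
Round 4, table 4: eliminating its round and table leaves {B, E}.
Round 4, table 5: eliminating its round and table leaves {B, E}.
Round 5, table 5: eliminating its round and table leaves {D}.
Round 6, table 1: eliminating its round and table leaves {C, D}.
Round 6, table 3: eliminating its round and table leaves {B, D}.
Round 6, table 5: eliminating its round and table leaves {B, C, D}.
Enumerating the assignments across these blanks that avoid any round or table repeat gives 3 completions.

3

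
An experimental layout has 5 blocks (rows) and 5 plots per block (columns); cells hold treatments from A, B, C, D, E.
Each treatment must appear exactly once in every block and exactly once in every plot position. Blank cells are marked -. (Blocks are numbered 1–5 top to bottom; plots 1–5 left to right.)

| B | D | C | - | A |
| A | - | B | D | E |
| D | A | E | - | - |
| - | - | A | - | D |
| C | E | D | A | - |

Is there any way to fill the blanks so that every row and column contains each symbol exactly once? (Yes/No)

No block or plot among the givens repeats a symbol, and propagating forced cells runs into no contradiction.
One valid completion exists (for instance, B D C E A / A C B D E / D A E B C / E B A C D / C E D A B).

Yes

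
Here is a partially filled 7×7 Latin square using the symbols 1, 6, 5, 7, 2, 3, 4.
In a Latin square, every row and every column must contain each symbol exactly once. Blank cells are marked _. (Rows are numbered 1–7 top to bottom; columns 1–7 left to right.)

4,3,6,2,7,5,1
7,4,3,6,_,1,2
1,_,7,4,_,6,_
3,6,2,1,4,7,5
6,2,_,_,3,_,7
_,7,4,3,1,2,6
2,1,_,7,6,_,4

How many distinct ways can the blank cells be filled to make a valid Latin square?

1

Row 2, column 5: eliminating its row and column leaves {5}.
Row 3, column 2: eliminating its row and column leaves {5}.
Row 3, column 5: eliminating its row and column leaves {5, 2}.
Row 3, column 7: eliminating its row and column leaves {3}.
Row 5, column 3: eliminating its row and column leaves {1, 5}.
Row 5, column 4: eliminating its row and column leaves {5}.
Row 5, column 6: eliminating its row and column leaves {4}.
Row 6, column 1: eliminating its row and column leaves {5}.
Row 7, column 3: eliminating its row and column leaves {5}.
Row 7, column 6: eliminating its row and column leaves {3}.
Only one assignment across all blanks avoids any row or column repeat, giving 1 completion.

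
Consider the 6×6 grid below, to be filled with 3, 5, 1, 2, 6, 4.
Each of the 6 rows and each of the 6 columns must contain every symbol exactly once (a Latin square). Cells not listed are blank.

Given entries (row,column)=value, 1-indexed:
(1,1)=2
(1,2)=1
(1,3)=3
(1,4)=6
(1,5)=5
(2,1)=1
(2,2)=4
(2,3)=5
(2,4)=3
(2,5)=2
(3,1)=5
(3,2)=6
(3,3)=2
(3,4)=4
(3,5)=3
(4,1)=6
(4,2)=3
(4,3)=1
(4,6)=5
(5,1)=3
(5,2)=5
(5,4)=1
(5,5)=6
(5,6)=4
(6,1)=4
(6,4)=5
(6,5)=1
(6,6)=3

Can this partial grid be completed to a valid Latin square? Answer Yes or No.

Row 1, column 6: row 1 together with column 6 already contain {3, 5, 1, 2, 6, 4} — every symbol — so nothing can go there. The grid has no valid completion.

No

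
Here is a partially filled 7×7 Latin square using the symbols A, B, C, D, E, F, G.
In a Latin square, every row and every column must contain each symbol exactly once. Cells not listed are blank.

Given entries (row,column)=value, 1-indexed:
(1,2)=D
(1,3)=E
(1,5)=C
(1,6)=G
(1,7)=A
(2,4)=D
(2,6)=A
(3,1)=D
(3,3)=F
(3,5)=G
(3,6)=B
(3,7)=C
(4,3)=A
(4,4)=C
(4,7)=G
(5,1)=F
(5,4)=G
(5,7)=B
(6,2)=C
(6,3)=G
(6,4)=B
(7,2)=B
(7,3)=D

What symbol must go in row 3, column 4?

Row 1, column 1: row 1 has {A, C, D, E, G} and column 1 has {D, F}, leaving only B.
Row 1, column 4: row 1 has {A, B, C, D, E, G} and column 4 has {B, C, D, G}, leaving only F.
Row 4, column 1: row 4 has {A, C, G} and column 1 has {B, D, F}, leaving only E.
Row 4, column 2: row 4 has {A, C, E, G} and column 2 has {B, C, D}, leaving only F.
Row 4, column 6: row 4 has {A, C, E, F, G} and column 6 has {A, B, G}, leaving only D.
Row 4, column 5: row 4 has {A, C, D, E, F, G} and column 5 has {C, G}, leaving only B.
Row 5, column 3: row 5 has {B, F, G} and column 3 has {A, D, E, F, G}, leaving only C.
Row 2, column 3: row 2 has {A, D} and column 3 has {A, C, D, E, F, G}, leaving only B.
Row 5, column 6: row 5 has {B, C, F, G} and column 6 has {A, B, D, G}, leaving only E.
Row 5, column 2: row 5 has {B, C, E, F, G} and column 2 has {B, C, D, F}, leaving only A.
Row 3, column 2: row 3 has {B, C, D, F, G} and column 2 has {A, B, C, D, F}, leaving only E.
Row 3 already has {B, C, D, E, F, G} and column 4 already has {B, C, D, F, G}, so row 3, column 4 must be A.

A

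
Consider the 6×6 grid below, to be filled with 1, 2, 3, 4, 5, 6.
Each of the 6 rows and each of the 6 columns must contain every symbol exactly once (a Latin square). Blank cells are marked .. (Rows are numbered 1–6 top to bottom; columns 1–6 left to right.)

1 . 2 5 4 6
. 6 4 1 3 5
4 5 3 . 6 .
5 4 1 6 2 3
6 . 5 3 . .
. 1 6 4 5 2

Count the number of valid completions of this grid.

1

Row 1, column 2: eliminating its row and column leaves {3}.
Row 2, column 1: eliminating its row and column leaves {2}.
Row 3, column 4: eliminating its row and column leaves {2}.
Row 3, column 6: eliminating its row and column leaves {1}.
Row 5, column 2: eliminating its row and column leaves {2}.
Row 5, column 5: eliminating its row and column leaves {1}.
Row 5, column 6: eliminating its row and column leaves {1, 4}.
Row 6, column 1: eliminating its row and column leaves {3}.
Only one assignment across all blanks avoids any row or column repeat, giving 1 completion.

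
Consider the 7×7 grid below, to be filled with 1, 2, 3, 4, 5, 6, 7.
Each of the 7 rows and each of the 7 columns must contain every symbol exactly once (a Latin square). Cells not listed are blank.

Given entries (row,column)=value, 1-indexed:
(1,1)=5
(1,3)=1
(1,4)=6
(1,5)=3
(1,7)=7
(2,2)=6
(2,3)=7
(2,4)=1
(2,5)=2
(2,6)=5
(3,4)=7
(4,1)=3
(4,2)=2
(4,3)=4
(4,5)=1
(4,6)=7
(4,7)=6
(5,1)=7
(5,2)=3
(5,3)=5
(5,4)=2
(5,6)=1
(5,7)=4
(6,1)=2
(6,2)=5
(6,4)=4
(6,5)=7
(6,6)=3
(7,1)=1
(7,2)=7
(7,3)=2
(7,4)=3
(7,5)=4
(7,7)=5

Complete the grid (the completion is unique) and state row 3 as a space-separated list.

6 1 3 7 5 4 2

Row 1, column 2: row 1 has {1, 3, 5, 6, 7} and column 2 has {2, 3, 5, 6, 7}, leaving only 4.
Row 3, column 2: row 3 has {7} and column 2 has {2, 3, 4, 5, 6, 7}, leaving only 1.
Row 1, column 6: row 1 has {1, 3, 4, 5, 6, 7} and column 6 has {1, 3, 5, 7}, leaving only 2.
Row 2, column 1: row 2 has {1, 2, 5, 6, 7} and column 1 has {1, 2, 3, 5, 7}, leaving only 4.
Row 3, column 1: row 3 has {1, 7} and column 1 has {1, 2, 3, 4, 5, 7}, leaving only 6.
Row 3, column 3: row 3 has {1, 6, 7} and column 3 has {1, 2, 4, 5, 7}, leaving only 3.
Row 3, column 5: row 3 has {1, 3, 6, 7} and column 5 has {1, 2, 3, 4, 7}, leaving only 5.
Row 3, column 6: row 3 has {1, 3, 5, 6, 7} and column 6 has {1, 2, 3, 5, 7}, leaving only 4.
Row 3, column 7: row 3 has {1, 3, 4, 5, 6, 7} and column 7 has {4, 5, 6, 7}, leaving only 2.
So row 3 reads: 6 1 3 7 5 4 2.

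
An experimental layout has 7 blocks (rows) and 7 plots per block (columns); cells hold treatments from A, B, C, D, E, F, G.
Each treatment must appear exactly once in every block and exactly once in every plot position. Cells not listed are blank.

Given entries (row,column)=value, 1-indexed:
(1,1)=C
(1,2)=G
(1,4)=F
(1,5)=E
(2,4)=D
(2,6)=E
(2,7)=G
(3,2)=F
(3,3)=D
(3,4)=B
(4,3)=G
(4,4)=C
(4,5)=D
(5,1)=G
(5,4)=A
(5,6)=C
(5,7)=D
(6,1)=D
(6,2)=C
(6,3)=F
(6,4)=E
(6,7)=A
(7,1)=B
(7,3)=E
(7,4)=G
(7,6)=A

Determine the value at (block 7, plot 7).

Block 1, plot 7: block 1 has {C, E, F, G} and plot 7 has {A, D, G}, leaving only B.
Block 1, plot 3: block 1 has {B, C, E, F, G} and plot 3 has {D, E, F, G}, leaving only A.
Block 1, plot 6: block 1 has {A, B, C, E, F, G} and plot 6 has {A, C, E}, leaving only D.
Block 3, plot 6: block 3 has {B, D, F} and plot 6 has {A, C, D, E}, leaving only G.
Block 5, plot 3: block 5 has {A, C, D, G} and plot 3 has {A, D, E, F, G}, leaving only B.
Block 2, plot 3: block 2 has {D, E, G} and plot 3 has {A, B, D, E, F, G}, leaving only C.
Block 5, plot 2: block 5 has {A, B, C, D, G} and plot 2 has {C, F, G}, leaving only E.
Block 5, plot 5: block 5 has {A, B, C, D, E, G} and plot 5 has {D, E}, leaving only F.
Block 6, plot 6: block 6 has {A, C, D, E, F} and plot 6 has {A, C, D, E, G}, leaving only B.
Block 4, plot 6: block 4 has {C, D, G} and plot 6 has {A, B, C, D, E, G}, leaving only F.
Block 4, plot 7: block 4 has {C, D, F, G} and plot 7 has {A, B, D, G}, leaving only E.
Block 3, plot 7: block 3 has {B, D, F, G} and plot 7 has {A, B, D, E, G}, leaving only C.
Block 7 already has {A, B, E, G} and plot 7 already has {A, B, C, D, E, G}, so block 7, plot 7 must be F.

F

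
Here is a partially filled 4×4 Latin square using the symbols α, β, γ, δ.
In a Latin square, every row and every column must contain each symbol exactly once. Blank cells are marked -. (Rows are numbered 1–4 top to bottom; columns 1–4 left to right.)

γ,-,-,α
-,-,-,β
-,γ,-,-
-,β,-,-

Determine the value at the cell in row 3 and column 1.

β

Row 1, column 2: row 1 has {α, γ} and column 2 has {β, γ}, leaving only δ.
Row 1, column 3: row 1 has {α, γ, δ} and column 3 has {}, leaving only β.
Row 2, column 2: row 2 has {β} and column 2 has {β, γ, δ}, leaving only α.
Row 2, column 1: row 2 has {α, β} and column 1 has {γ}, leaving only δ.
Row 2, column 3: row 2 has {α, β, δ} and column 3 has {β}, leaving only γ.
Row 3, column 4: row 3 has {γ} and column 4 has {α, β}, leaving only δ.
Row 3, column 3: row 3 has {γ, δ} and column 3 has {β, γ}, leaving only α.
Row 3 already has {α, γ, δ} and column 1 already has {γ, δ}, so row 3, column 1 must be β.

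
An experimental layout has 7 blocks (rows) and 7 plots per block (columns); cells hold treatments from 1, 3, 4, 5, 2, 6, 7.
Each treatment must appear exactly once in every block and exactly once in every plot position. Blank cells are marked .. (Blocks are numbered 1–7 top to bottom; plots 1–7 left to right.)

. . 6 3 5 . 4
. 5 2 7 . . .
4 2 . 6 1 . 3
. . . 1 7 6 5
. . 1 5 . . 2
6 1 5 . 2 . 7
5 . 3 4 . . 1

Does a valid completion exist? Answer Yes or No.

No

Block 6, plot 4: block 6 together with plot 4 already contain {1, 3, 4, 5, 2, 6, 7} — every symbol — so nothing can go there. The grid has no valid completion.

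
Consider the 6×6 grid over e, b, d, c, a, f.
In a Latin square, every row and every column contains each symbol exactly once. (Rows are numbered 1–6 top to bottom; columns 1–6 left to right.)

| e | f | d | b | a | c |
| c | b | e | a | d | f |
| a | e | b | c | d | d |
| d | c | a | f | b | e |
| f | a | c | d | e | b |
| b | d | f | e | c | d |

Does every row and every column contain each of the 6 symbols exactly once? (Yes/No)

Row 3 contains d twice (at columns 5 and 6); row 6 is also not a permutation.

No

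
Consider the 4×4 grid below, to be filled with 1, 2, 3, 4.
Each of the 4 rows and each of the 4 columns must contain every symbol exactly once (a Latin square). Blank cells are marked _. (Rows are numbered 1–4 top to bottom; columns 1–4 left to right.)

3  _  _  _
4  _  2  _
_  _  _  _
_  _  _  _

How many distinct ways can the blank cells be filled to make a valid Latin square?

16

Row 1, column 2: eliminating its row and column leaves {1, 2, 4}.
Row 1, column 3: eliminating its row and column leaves {1, 4}.
Row 1, column 4: eliminating its row and column leaves {1, 2, 4}.
Row 2, column 2: eliminating its row and column leaves {1, 3}.
Row 2, column 4: eliminating its row and column leaves {1, 3}.
Row 3, column 1: eliminating its row and column leaves {1, 2}.
Row 3, column 2: eliminating its row and column leaves {1, 2, 3, 4}.
Row 3, column 3: eliminating its row and column leaves {1, 3, 4}.
Row 3, column 4: eliminating its row and column leaves {1, 2, 3, 4}.
Row 4, column 1: eliminating its row and column leaves {1, 2}.
Row 4, column 2: eliminating its row and column leaves {1, 2, 3, 4}.
Row 4, column 3: eliminating its row and column leaves {1, 3, 4}.
Row 4, column 4: eliminating its row and column leaves {1, 2, 3, 4}.
Enumerating the assignments across these blanks that avoid any row or column repeat gives 16 completions.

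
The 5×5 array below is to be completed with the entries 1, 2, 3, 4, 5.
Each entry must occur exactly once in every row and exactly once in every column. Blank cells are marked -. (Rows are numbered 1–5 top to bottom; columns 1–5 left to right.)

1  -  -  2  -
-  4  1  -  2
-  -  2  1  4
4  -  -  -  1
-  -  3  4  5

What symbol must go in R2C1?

Row 1, column 5: row 1 has {1, 2} and column 5 has {1, 2, 4, 5}, leaving only 3.
Row 1, column 2: row 1 has {1, 2, 3} and column 2 has {4}, leaving only 5.
Row 1, column 3: row 1 has {1, 2, 3, 5} and column 3 has {1, 2, 3}, leaving only 4.
Row 3, column 2: row 3 has {1, 2, 4} and column 2 has {4, 5}, leaving only 3.
Row 3, column 1: row 3 has {1, 2, 3, 4} and column 1 has {1, 4}, leaving only 5.
Row 2 already has {1, 2, 4} and column 1 already has {1, 4, 5}, so row 2, column 1 must be 3.

3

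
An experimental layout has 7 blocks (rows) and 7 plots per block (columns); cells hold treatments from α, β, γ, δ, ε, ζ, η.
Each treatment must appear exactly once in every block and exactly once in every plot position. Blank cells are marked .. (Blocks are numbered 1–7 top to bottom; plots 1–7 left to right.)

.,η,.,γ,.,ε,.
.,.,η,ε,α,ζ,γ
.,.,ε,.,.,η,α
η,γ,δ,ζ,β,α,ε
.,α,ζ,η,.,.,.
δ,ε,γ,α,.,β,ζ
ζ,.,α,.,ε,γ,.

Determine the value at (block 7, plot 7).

η

Block 1, plot 3: block 1 has {γ, ε, η} and plot 3 has {α, γ, δ, ε, ζ, η}, leaving only β.
Block 1, plot 1: block 1 has {β, γ, ε, η} and plot 1 has {δ, ζ, η}, leaving only α.
Block 1, plot 7: block 1 has {α, β, γ, ε, η} and plot 7 has {α, γ, ε, ζ}, leaving only δ.
Block 1, plot 5: block 1 has {α, β, γ, δ, ε, η} and plot 5 has {α, β, ε}, leaving only ζ.
Block 2, plot 1: block 2 has {α, γ, ε, ζ, η} and plot 1 has {α, δ, ζ, η}, leaving only β.
Block 2, plot 2: block 2 has {α, β, γ, ε, ζ, η} and plot 2 has {α, γ, ε, η}, leaving only δ.
Block 3, plot 1: block 3 has {α, ε, η} and plot 1 has {α, β, δ, ζ, η}, leaving only γ.
Block 3, plot 5: block 3 has {α, γ, ε, η} and plot 5 has {α, β, ε, ζ}, leaving only δ.
Block 3, plot 4: block 3 has {α, γ, δ, ε, η} and plot 4 has {α, γ, ε, ζ, η}, leaving only β.
Block 3, plot 2: block 3 has {α, β, γ, δ, ε, η} and plot 2 has {α, γ, δ, ε, η}, leaving only ζ.
Block 5, plot 1: block 5 has {α, ζ, η} and plot 1 has {α, β, γ, δ, ζ, η}, leaving only ε.
Block 5, plot 5: block 5 has {α, ε, ζ, η} and plot 5 has {α, β, δ, ε, ζ}, leaving only γ.
Block 5, plot 6: block 5 has {α, γ, ε, ζ, η} and plot 6 has {α, β, γ, ε, ζ, η}, leaving only δ.
Block 5, plot 7: block 5 has {α, γ, δ, ε, ζ, η} and plot 7 has {α, γ, δ, ε, ζ}, leaving only β.
Block 7 already has {α, γ, ε, ζ} and plot 7 already has {α, β, γ, δ, ε, ζ}, so block 7, plot 7 must be η.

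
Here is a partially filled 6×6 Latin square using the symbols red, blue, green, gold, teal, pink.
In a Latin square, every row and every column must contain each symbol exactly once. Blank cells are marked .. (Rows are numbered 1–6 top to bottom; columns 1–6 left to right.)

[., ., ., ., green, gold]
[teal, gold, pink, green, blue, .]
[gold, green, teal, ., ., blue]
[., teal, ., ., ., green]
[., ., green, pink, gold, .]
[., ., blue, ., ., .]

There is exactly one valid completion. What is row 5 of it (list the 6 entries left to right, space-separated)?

red blue green pink gold teal

Row 1, column 3: row 1 has {green, gold} and column 3 has {blue, green, teal, pink}, leaving only red.
Row 2, column 6: row 2 has {blue, green, gold, teal, pink} and column 6 has {blue, green, gold}, leaving only red.
Row 5, column 6: row 5 has {green, gold, pink} and column 6 has {red, blue, green, gold}, leaving only teal.
Row 3, column 4: row 3 has {blue, green, gold, teal} and column 4 has {green, pink}, leaving only red.
Row 3, column 5: row 3 has {red, blue, green, gold, teal} and column 5 has {blue, green, gold}, leaving only pink.
Row 4, column 3: row 4 has {green, teal} and column 3 has {red, blue, green, teal, pink}, leaving only gold.
Row 4, column 4: row 4 has {green, gold, teal} and column 4 has {red, green, pink}, leaving only blue.
Row 1, column 4: row 1 has {red, green, gold} and column 4 has {red, blue, green, pink}, leaving only teal.
Row 4, column 5: row 4 has {blue, green, gold, teal} and column 5 has {blue, green, gold, pink}, leaving only red.
Row 4, column 1: row 4 has {red, blue, green, gold, teal} and column 1 has {gold, teal}, leaving only pink.
Row 1, column 1: row 1 has {red, green, gold, teal} and column 1 has {gold, teal, pink}, leaving only blue.
Row 5, column 1: row 5 has {green, gold, teal, pink} and column 1 has {blue, gold, teal, pink}, leaving only red.
Row 5, column 2: row 5 has {red, green, gold, teal, pink} and column 2 has {green, gold, teal}, leaving only blue.
So row 5 reads: red blue green pink gold teal.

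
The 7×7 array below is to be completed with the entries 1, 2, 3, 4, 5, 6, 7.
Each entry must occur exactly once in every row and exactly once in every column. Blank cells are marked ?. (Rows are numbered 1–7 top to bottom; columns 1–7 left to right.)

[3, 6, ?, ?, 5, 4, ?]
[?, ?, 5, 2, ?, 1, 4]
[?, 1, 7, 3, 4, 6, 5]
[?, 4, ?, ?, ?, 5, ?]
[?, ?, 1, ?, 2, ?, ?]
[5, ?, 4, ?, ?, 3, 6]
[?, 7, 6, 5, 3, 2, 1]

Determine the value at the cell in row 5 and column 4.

Row 1, column 3: row 1 has {3, 4, 5, 6} and column 3 has {1, 4, 5, 6, 7}, leaving only 2.
Row 1, column 7: row 1 has {2, 3, 4, 5, 6} and column 7 has {1, 4, 5, 6}, leaving only 7.
Row 1, column 4: row 1 has {2, 3, 4, 5, 6, 7} and column 4 has {2, 3, 5}, leaving only 1.
Row 2, column 2: row 2 has {1, 2, 4, 5} and column 2 has {1, 4, 6, 7}, leaving only 3.
Row 3, column 1: row 3 has {1, 3, 4, 5, 6, 7} and column 1 has {3, 5}, leaving only 2.
Row 4, column 3: row 4 has {4, 5} and column 3 has {1, 2, 4, 5, 6, 7}, leaving only 3.
Row 4, column 7: row 4 has {3, 4, 5} and column 7 has {1, 4, 5, 6, 7}, leaving only 2.
Row 5, column 2: row 5 has {1, 2} and column 2 has {1, 3, 4, 6, 7}, leaving only 5.
Row 5, column 6: row 5 has {1, 2, 5} and column 6 has {1, 2, 3, 4, 5, 6}, leaving only 7.
Row 5, column 7: row 5 has {1, 2, 5, 7} and column 7 has {1, 2, 4, 5, 6, 7}, leaving only 3.
Row 6, column 2: row 6 has {3, 4, 5, 6} and column 2 has {1, 3, 4, 5, 6, 7}, leaving only 2.
Row 6, column 4: row 6 has {2, 3, 4, 5, 6} and column 4 has {1, 2, 3, 5}, leaving only 7.
Row 4, column 4: row 4 has {2, 3, 4, 5} and column 4 has {1, 2, 3, 5, 7}, leaving only 6.
Row 5 already has {1, 2, 3, 5, 7} and column 4 already has {1, 2, 3, 5, 6, 7}, so row 5, column 4 must be 4.

4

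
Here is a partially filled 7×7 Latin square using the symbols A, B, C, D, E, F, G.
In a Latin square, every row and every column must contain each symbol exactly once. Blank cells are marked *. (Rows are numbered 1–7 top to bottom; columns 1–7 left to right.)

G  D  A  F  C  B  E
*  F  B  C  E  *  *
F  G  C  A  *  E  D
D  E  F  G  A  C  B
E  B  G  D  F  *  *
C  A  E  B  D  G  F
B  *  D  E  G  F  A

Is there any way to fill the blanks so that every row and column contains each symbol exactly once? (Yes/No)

No row or column among the givens repeats a symbol, and propagating forced cells runs into no contradiction.
One valid completion exists (for instance, G D A F C B E / A F B C E D G / F G C A B E D / D E F G A C B / E B G D F A C / C A E B D G F / B C D E G F A).

Yes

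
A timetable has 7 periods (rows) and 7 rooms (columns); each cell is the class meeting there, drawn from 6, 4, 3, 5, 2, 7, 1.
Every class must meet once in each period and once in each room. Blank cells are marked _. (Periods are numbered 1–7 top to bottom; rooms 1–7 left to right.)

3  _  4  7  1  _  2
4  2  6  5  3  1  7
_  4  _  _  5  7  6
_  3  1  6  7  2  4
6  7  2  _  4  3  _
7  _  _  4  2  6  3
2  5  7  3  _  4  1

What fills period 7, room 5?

Period 7 already has {4, 3, 5, 2, 7, 1} and room 5 already has {4, 3, 5, 2, 7, 1}, so period 7, room 5 must be 6.

6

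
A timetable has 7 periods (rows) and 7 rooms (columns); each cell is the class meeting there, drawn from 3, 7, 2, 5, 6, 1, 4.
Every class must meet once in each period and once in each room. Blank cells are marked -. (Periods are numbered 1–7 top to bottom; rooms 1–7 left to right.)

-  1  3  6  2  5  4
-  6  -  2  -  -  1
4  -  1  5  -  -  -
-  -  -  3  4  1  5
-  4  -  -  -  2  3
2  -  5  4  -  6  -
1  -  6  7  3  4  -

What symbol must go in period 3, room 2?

Period 1, room 1: period 1 has {3, 2, 5, 6, 1, 4} and room 1 has {2, 1, 4}, leaving only 7.
Period 4, room 1: period 4 has {3, 5, 1, 4} and room 1 has {7, 2, 1, 4}, leaving only 6.
Period 5, room 1: period 5 has {3, 2, 4} and room 1 has {7, 2, 6, 1, 4}, leaving only 5.
Period 2, room 1: period 2 has {2, 6, 1} and room 1 has {7, 2, 5, 6, 1, 4}, leaving only 3.
Period 2, room 6: period 2 has {3, 2, 6, 1} and room 6 has {2, 5, 6, 1, 4}, leaving only 7.
Period 2, room 3: period 2 has {3, 7, 2, 6, 1} and room 3 has {3, 5, 6, 1}, leaving only 4.
Period 2, room 5: period 2 has {3, 7, 2, 6, 1, 4} and room 5 has {3, 2, 4}, leaving only 5.
Period 3, room 6: period 3 has {5, 1, 4} and room 6 has {7, 2, 5, 6, 1, 4}, leaving only 3.
Period 5, room 3: period 5 has {3, 2, 5, 4} and room 3 has {3, 5, 6, 1, 4}, leaving only 7.
Period 4, room 3: period 4 has {3, 5, 6, 1, 4} and room 3 has {3, 7, 5, 6, 1, 4}, leaving only 2.
Period 4, room 2: period 4 has {3, 2, 5, 6, 1, 4} and room 2 has {6, 1, 4}, leaving only 7.
Period 3 already has {3, 5, 1, 4} and room 2 already has {7, 6, 1, 4}, so period 3, room 2 must be 2.

2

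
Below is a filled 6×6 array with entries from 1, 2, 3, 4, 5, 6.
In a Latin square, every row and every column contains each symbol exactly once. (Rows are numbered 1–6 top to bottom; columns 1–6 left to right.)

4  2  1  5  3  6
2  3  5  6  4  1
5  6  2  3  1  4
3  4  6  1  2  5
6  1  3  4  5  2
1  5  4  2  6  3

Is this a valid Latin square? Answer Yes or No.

Each row is a permutation of the 6 symbols, and so is each column.

Yes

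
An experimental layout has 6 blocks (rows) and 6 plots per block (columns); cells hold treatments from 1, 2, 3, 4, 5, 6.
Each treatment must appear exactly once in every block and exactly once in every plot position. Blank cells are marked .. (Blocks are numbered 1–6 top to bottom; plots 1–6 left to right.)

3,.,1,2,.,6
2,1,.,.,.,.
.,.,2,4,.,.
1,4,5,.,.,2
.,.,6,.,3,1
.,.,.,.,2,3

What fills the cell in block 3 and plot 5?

1

Block 1, plot 2: block 1 has {1, 2, 3, 6} and plot 2 has {1, 4}, leaving only 5.
Block 1, plot 5: block 1 has {1, 2, 3, 5, 6} and plot 5 has {2, 3}, leaving only 4.
Block 3, plot 6: block 3 has {2, 4} and plot 6 has {1, 2, 3, 6}, leaving only 5.
Block 2, plot 6: block 2 has {1, 2} and plot 6 has {1, 2, 3, 5, 6}, leaving only 4.
Block 2, plot 3: block 2 has {1, 2, 4} and plot 3 has {1, 2, 5, 6}, leaving only 3.
Block 3, plot 1: block 3 has {2, 4, 5} and plot 1 has {1, 2, 3}, leaving only 6.
Block 3 already has {2, 4, 5, 6} and plot 5 already has {2, 3, 4}, so block 3, plot 5 must be 1.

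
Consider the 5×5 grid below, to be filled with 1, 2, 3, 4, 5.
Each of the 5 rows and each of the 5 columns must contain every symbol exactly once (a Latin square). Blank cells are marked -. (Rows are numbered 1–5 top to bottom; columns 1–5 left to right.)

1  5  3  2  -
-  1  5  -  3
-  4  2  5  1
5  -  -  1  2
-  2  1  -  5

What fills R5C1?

Row 1, column 5: row 1 has {1, 2, 3, 5} and column 5 has {1, 2, 3, 5}, leaving only 4.
Row 2, column 4: row 2 has {1, 3, 5} and column 4 has {1, 2, 5}, leaving only 4.
Row 2, column 1: row 2 has {1, 3, 4, 5} and column 1 has {1, 5}, leaving only 2.
Row 3, column 1: row 3 has {1, 2, 4, 5} and column 1 has {1, 2, 5}, leaving only 3.
Row 5 already has {1, 2, 5} and column 1 already has {1, 2, 3, 5}, so row 5, column 1 must be 4.

4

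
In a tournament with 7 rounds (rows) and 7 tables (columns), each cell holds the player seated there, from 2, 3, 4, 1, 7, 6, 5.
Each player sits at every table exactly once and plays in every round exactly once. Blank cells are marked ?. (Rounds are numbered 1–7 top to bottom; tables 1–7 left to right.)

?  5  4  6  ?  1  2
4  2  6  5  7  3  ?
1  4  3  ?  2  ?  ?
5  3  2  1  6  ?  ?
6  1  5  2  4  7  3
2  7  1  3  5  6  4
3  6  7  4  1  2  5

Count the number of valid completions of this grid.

Round 1, table 1: eliminating its round and table leaves {7}.
Round 1, table 5: eliminating its round and table leaves {3}.
Round 2, table 7: eliminating its round and table leaves {1}.
Round 3, table 4: eliminating its round and table leaves {7}.
Round 3, table 6: eliminating its round and table leaves {5}.
Round 3, table 7: eliminating its round and table leaves {7, 6}.
Round 4, table 6: eliminating its round and table leaves {4}.
Round 4, table 7: eliminating its round and table leaves {7}.
Only one assignment across all blanks avoids any round or table repeat, giving 1 completion.

1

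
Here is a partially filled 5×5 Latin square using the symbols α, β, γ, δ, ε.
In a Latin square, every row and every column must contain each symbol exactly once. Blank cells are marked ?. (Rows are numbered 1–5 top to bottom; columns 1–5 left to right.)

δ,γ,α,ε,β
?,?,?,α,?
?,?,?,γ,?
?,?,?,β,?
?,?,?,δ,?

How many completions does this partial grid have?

56

Row 2, column 1: eliminating its row and column leaves {β, γ, ε}.
Row 2, column 2: eliminating its row and column leaves {β, δ, ε}.
Row 2, column 3: eliminating its row and column leaves {β, γ, δ, ε}.
Row 2, column 5: eliminating its row and column leaves {γ, δ, ε}.
Row 3, column 1: eliminating its row and column leaves {α, β, ε}.
Row 3, column 2: eliminating its row and column leaves {α, β, δ, ε}.
Row 3, column 3: eliminating its row and column leaves {β, δ, ε}.
Row 3, column 5: eliminating its row and column leaves {α, δ, ε}.
Row 4, column 1: eliminating its row and column leaves {α, γ, ε}.
Row 4, column 2: eliminating its row and column leaves {α, δ, ε}.
Row 4, column 3: eliminating its row and column leaves {γ, δ, ε}.
Row 4, column 5: eliminating its row and column leaves {α, γ, δ, ε}.
Row 5, column 1: eliminating its row and column leaves {α, β, γ, ε}.
Row 5, column 2: eliminating its row and column leaves {α, β, ε}.
Row 5, column 3: eliminating its row and column leaves {β, γ, ε}.
Row 5, column 5: eliminating its row and column leaves {α, γ, ε}.
Enumerating the assignments across these blanks that avoid any row or column repeat gives 56 completions.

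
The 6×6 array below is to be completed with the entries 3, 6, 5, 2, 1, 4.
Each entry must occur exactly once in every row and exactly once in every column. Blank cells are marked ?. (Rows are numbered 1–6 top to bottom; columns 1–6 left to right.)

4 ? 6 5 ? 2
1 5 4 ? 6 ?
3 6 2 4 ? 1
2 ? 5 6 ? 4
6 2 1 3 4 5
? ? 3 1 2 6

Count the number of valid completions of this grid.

Row 1, column 2: eliminating its row and column leaves {3, 1}.
Row 1, column 5: eliminating its row and column leaves {3, 1}.
Row 2, column 4: eliminating its row and column leaves {2}.
Row 2, column 6: eliminating its row and column leaves {3}.
Row 3, column 5: eliminating its row and column leaves {5}.
Row 4, column 2: eliminating its row and column leaves {3, 1}.
Row 4, column 5: eliminating its row and column leaves {3, 1}.
Row 6, column 1: eliminating its row and column leaves {5}.
Row 6, column 2: eliminating its row and column leaves {4}.
Enumerating the assignments across these blanks that avoid any row or column repeat gives 2 completions.

2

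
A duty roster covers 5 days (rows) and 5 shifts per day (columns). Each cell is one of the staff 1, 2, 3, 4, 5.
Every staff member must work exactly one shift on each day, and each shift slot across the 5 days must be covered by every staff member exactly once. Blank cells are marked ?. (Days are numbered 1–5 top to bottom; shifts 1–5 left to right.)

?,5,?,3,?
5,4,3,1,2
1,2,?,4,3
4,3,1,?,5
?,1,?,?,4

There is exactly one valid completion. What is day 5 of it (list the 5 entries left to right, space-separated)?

Day 1, shift 1: day 1 has {3, 5} and shift 1 has {1, 4, 5}, leaving only 2.
Day 5, shift 1: day 5 has {1, 4} and shift 1 has {1, 2, 4, 5}, leaving only 3.
Day 1, shift 3: day 1 has {2, 3, 5} and shift 3 has {1, 3}, leaving only 4.
Day 1, shift 5: day 1 has {2, 3, 4, 5} and shift 5 has {2, 3, 4, 5}, leaving only 1.
Day 3, shift 3: day 3 has {1, 2, 3, 4} and shift 3 has {1, 3, 4}, leaving only 5.
Day 5, shift 3: day 5 has {1, 3, 4} and shift 3 has {1, 3, 4, 5}, leaving only 2.
Day 5, shift 4: day 5 has {1, 2, 3, 4} and shift 4 has {1, 3, 4}, leaving only 5.
So day 5 reads: 3 1 2 5 4.

3 1 2 5 4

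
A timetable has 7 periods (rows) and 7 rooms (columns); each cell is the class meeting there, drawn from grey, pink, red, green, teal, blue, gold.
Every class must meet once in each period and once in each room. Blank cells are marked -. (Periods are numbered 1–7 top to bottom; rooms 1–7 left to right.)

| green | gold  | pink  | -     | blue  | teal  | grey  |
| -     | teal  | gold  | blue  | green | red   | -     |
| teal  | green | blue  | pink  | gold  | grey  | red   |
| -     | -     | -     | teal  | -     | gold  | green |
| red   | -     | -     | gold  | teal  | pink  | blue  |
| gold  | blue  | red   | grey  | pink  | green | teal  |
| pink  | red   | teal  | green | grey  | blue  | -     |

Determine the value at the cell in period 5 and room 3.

Period 1, room 4: period 1 has {grey, pink, green, teal, blue, gold} and room 4 has {grey, pink, green, teal, blue, gold}, leaving only red.
Period 2, room 1: period 2 has {red, green, teal, blue, gold} and room 1 has {pink, red, green, teal, gold}, leaving only grey.
Period 2, room 7: period 2 has {grey, red, green, teal, blue, gold} and room 7 has {grey, red, green, teal, blue}, leaving only pink.
Period 4, room 1: period 4 has {green, teal, gold} and room 1 has {grey, pink, red, green, teal, gold}, leaving only blue.
Period 4, room 3: period 4 has {green, teal, blue, gold} and room 3 has {pink, red, teal, blue, gold}, leaving only grey.
Period 5 already has {pink, red, teal, blue, gold} and room 3 already has {grey, pink, red, teal, blue, gold}, so period 5, room 3 must be green.

green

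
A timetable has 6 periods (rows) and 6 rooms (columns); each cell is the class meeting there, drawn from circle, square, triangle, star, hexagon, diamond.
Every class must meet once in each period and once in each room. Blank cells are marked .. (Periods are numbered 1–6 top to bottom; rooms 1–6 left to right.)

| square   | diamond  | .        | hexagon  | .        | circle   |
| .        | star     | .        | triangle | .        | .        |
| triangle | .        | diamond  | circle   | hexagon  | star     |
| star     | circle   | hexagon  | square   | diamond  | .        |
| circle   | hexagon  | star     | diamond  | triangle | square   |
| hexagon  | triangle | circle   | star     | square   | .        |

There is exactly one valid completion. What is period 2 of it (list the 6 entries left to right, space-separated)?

Period 2, room 1: period 2 has {triangle, star} and room 1 has {circle, square, triangle, star, hexagon}, leaving only diamond.
Period 2, room 3: period 2 has {triangle, star, diamond} and room 3 has {circle, star, hexagon, diamond}, leaving only square.
Period 2, room 5: period 2 has {square, triangle, star, diamond} and room 5 has {square, triangle, hexagon, diamond}, leaving only circle.
Period 2, room 6: period 2 has {circle, square, triangle, star, diamond} and room 6 has {circle, square, star}, leaving only hexagon.
So period 2 reads: diamond star square triangle circle hexagon.

diamond star square triangle circle hexagon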